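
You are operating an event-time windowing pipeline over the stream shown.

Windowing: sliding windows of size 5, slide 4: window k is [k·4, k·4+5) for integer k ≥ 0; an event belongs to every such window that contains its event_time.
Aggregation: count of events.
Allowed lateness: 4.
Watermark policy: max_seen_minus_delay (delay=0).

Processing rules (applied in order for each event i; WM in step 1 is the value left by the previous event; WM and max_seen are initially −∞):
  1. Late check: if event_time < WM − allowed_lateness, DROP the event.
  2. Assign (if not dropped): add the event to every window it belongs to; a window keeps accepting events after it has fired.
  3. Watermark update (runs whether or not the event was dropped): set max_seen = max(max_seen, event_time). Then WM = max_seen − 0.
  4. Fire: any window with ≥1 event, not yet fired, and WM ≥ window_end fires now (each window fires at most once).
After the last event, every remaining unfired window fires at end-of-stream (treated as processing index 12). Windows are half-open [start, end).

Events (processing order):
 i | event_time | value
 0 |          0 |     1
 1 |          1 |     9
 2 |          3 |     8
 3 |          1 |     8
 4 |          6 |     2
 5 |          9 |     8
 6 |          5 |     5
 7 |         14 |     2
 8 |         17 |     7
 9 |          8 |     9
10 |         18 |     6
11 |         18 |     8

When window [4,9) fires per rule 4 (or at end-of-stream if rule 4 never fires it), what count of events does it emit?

1

i=0 t=0 v=1: → [0,5); WM=0
i=1 t=1 v=9: → [0,5); WM=1
i=2 t=3 v=8: → [0,5); WM=3
i=3 t=1 v=8: → [0,5); WM=3
i=4 t=6 v=2: → [4,9); WM=6; [0,5) fires=4
i=5 t=9 v=8: → [8,13); WM=9; [4,9) fires=1
i=6 t=5 v=5: → [4,9); WM=9
i=7 t=14 v=2: → [12,17); WM=14; [8,13) fires=1
i=8 t=17 v=7: → [16,21); WM=17; [12,17) fires=1
i=9 t=8 v=9: DROP (t<17-4); WM=17
i=10 t=18 v=6: → [16,21); WM=18
i=11 t=18 v=8: → [16,21); WM=18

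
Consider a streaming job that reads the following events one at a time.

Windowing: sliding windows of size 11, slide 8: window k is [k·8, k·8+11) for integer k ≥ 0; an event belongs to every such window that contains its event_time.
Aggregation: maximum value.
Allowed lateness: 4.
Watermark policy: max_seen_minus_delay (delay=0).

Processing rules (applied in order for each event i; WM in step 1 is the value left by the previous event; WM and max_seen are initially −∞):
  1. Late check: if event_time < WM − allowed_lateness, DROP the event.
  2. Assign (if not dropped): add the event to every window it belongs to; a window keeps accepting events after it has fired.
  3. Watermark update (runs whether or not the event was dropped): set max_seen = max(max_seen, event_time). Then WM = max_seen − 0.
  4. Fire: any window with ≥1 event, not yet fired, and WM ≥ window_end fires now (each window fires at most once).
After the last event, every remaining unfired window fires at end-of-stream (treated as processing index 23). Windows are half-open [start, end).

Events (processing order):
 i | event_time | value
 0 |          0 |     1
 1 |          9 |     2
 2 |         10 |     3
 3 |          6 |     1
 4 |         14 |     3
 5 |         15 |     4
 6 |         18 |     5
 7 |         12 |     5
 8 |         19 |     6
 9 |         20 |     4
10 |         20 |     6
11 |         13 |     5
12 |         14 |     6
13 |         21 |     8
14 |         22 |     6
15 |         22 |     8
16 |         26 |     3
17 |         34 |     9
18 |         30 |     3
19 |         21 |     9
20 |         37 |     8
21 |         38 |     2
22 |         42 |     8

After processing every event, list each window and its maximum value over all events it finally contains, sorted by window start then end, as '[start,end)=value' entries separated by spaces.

[0,11)=3 [8,19)=5 [16,27)=8 [24,35)=9 [32,43)=9 [40,51)=8

i=0 t=0 v=1: → [0,11); WM=0
i=1 t=9 v=2: → [8,19),[0,11); WM=9
i=2 t=10 v=3: → [8,19),[0,11); WM=10
i=3 t=6 v=1: → [0,11); WM=10
i=4 t=14 v=3: → [8,19); WM=14; [0,11) fires=3
i=5 t=15 v=4: → [8,19); WM=15
i=6 t=18 v=5: → [16,27),[8,19); WM=18
i=7 t=12 v=5: DROP (t<18-4); WM=18
i=8 t=19 v=6: → [16,27); WM=19; [8,19) fires=5
i=9 t=20 v=4: → [16,27); WM=20
i=10 t=20 v=6: → [16,27); WM=20
i=11 t=13 v=5: DROP (t<20-4); WM=20
i=12 t=14 v=6: DROP (t<20-4); WM=20
i=13 t=21 v=8: → [16,27); WM=21
i=14 t=22 v=6: → [16,27); WM=22
i=15 t=22 v=8: → [16,27); WM=22
i=16 t=26 v=3: → [24,35),[16,27); WM=26
i=17 t=34 v=9: → [32,43),[24,35); WM=34; [16,27) fires=8
i=18 t=30 v=3: → [24,35); WM=34
i=19 t=21 v=9: DROP (t<34-4); WM=34
i=20 t=37 v=8: → [32,43); WM=37; [24,35) fires=9
i=21 t=38 v=2: → [32,43); WM=38
i=22 t=42 v=8: → [40,51),[32,43); WM=42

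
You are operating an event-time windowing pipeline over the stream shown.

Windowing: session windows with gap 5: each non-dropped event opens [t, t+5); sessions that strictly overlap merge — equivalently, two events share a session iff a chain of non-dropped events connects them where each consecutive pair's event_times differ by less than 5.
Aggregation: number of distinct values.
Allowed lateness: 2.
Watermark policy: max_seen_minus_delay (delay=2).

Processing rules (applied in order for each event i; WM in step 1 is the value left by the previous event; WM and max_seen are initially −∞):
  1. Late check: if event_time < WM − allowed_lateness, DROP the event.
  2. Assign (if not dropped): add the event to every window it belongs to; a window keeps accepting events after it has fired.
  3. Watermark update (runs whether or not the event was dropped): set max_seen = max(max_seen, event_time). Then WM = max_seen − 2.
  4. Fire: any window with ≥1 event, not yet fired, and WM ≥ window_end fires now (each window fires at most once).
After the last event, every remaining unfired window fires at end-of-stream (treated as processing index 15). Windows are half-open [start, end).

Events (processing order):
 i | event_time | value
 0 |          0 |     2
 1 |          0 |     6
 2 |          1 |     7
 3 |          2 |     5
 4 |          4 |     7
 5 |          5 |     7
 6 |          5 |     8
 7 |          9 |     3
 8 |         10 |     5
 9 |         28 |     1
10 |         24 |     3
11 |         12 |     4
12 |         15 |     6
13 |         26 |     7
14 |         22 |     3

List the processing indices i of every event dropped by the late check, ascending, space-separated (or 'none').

11 12 14

i=0 t=0 v=2: → [0,5); WM=-2
i=1 t=0 v=6: → [0,5); WM=-2
i=2 t=1 v=7: → [0,6); WM=-1
i=3 t=2 v=5: → [0,7); WM=0
i=4 t=4 v=7: → [0,9); WM=2
i=5 t=5 v=7: → [0,10); WM=3
i=6 t=5 v=8: → [0,10); WM=3
i=7 t=9 v=3: → [0,14); WM=7
i=8 t=10 v=5: → [0,15); WM=8
i=9 t=28 v=1: → [28,33); WM=26
i=10 t=24 v=3: → [24,33); WM=26
i=11 t=12 v=4: DROP (t<26-2); WM=26
i=12 t=15 v=6: DROP (t<26-2); WM=26
i=13 t=26 v=7: → [24,33); WM=26
i=14 t=22 v=3: DROP (t<26-2); WM=26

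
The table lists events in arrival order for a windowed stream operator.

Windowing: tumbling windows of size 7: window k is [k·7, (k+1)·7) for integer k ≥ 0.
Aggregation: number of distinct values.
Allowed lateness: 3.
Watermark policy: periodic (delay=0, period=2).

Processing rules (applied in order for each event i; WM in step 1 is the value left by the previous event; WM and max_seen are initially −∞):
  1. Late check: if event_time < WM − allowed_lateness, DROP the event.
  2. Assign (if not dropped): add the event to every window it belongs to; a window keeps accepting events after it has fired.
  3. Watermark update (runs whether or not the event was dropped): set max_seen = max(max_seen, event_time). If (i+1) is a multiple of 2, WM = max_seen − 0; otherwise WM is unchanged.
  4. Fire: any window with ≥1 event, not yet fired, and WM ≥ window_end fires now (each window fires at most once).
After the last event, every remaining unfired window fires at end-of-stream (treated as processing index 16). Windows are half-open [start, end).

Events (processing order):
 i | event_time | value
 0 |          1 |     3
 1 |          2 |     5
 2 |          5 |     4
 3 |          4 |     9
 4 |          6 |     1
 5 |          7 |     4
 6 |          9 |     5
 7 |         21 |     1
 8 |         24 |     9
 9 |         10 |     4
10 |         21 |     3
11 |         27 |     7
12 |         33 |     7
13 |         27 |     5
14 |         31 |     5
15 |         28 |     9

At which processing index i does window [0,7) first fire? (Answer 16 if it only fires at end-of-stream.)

5

i=0 t=1 v=3: → [0,7); WM=−∞
i=1 t=2 v=5: → [0,7); WM=2
i=2 t=5 v=4: → [0,7); WM=2
i=3 t=4 v=9: → [0,7); WM=5
i=4 t=6 v=1: → [0,7); WM=5
i=5 t=7 v=4: → [7,14); WM=7; [0,7) fires=5
i=6 t=9 v=5: → [7,14); WM=7
i=7 t=21 v=1: → [21,28); WM=21; [7,14) fires=2
i=8 t=24 v=9: → [21,28); WM=21
i=9 t=10 v=4: DROP (t<21-3); WM=24
i=10 t=21 v=3: → [21,28); WM=24
i=11 t=27 v=7: → [21,28); WM=27
i=12 t=33 v=7: → [28,35); WM=27
i=13 t=27 v=5: → [21,28); WM=33; [21,28) fires=5
i=14 t=31 v=5: → [28,35); WM=33
i=15 t=28 v=9: DROP (t<33-3); WM=33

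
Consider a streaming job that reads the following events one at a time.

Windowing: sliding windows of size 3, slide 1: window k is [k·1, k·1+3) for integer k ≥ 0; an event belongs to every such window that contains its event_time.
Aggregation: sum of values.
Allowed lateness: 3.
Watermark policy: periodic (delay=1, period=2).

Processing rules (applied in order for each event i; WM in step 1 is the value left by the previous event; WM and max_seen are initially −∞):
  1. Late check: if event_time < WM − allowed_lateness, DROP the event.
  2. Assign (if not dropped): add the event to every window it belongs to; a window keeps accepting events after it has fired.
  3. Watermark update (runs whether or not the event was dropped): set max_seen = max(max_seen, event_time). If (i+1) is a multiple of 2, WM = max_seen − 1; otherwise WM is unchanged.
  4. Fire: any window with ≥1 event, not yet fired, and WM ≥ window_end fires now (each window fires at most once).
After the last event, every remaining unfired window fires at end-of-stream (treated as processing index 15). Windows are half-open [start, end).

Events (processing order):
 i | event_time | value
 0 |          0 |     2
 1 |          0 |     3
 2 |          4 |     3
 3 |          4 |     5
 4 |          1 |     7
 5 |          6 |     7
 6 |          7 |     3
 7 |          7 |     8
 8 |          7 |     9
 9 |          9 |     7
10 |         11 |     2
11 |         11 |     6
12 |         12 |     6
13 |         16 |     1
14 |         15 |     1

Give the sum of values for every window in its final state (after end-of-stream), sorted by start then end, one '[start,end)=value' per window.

i=0 t=0 v=2: → [0,3); WM=−∞
i=1 t=0 v=3: → [0,3); WM=-1
i=2 t=4 v=3: → [4,7),[3,6),[2,5); WM=-1
i=3 t=4 v=5: → [4,7),[3,6),[2,5); WM=3; [0,3) fires=5
i=4 t=1 v=7: → [1,4),[0,3); WM=3
i=5 t=6 v=7: → [6,9),[5,8),[4,7); WM=5; [1,4) fires=7 [2,5) fires=8
i=6 t=7 v=3: → [7,10),[6,9),[5,8); WM=5
i=7 t=7 v=8: → [7,10),[6,9),[5,8); WM=6; [3,6) fires=8
i=8 t=7 v=9: → [7,10),[6,9),[5,8); WM=6
i=9 t=9 v=7: → [9,12),[8,11),[7,10); WM=8; [4,7) fires=15 [5,8) fires=27
i=10 t=11 v=2: → [11,14),[10,13),[9,12); WM=8
i=11 t=11 v=6: → [11,14),[10,13),[9,12); WM=10; [6,9) fires=27 [7,10) fires=27
i=12 t=12 v=6: → [12,15),[11,14),[10,13); WM=10
i=13 t=16 v=1: → [16,19),[15,18),[14,17); WM=15; [8,11) fires=7 [9,12) fires=15 [10,13) fires=14 [11,14) fires=14 [12,15) fires=6
i=14 t=15 v=1: → [15,18),[14,17),[13,16); WM=15

[0,3)=12 [1,4)=7 [2,5)=8 [3,6)=8 [4,7)=15 [5,8)=27 [6,9)=27 [7,10)=27 [8,11)=7 [9,12)=15 [10,13)=14 [11,14)=14 [12,15)=6 [13,16)=1 [14,17)=2 [15,18)=2 [16,19)=1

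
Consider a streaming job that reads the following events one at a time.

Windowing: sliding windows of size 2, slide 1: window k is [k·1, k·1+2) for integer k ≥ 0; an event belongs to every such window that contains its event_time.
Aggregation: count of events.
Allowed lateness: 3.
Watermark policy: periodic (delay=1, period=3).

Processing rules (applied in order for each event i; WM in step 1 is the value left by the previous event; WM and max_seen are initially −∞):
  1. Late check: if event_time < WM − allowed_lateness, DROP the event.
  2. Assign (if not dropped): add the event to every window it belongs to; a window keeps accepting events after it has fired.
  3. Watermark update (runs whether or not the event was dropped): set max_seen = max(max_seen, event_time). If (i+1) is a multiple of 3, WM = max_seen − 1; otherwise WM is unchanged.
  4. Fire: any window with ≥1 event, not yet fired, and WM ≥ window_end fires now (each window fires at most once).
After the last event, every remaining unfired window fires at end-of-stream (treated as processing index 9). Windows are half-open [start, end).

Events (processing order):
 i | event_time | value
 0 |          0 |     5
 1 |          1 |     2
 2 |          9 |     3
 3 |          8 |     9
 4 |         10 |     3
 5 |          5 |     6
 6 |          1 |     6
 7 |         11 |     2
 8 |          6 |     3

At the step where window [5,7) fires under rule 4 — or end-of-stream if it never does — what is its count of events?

i=0 t=0 v=5: → [0,2); WM=−∞
i=1 t=1 v=2: → [1,3),[0,2); WM=−∞
i=2 t=9 v=3: → [9,11),[8,10); WM=8; [0,2) fires=2 [1,3) fires=1
i=3 t=8 v=9: → [8,10),[7,9); WM=8
i=4 t=10 v=3: → [10,12),[9,11); WM=8
i=5 t=5 v=6: → [5,7),[4,6); WM=9; [4,6) fires=1 [5,7) fires=1 [7,9) fires=1
i=6 t=1 v=6: DROP (t<9-3); WM=9
i=7 t=11 v=2: → [11,13),[10,12); WM=9
i=8 t=6 v=3: → [6,8),[5,7); WM=10; [6,8) fires=1 [8,10) fires=2

1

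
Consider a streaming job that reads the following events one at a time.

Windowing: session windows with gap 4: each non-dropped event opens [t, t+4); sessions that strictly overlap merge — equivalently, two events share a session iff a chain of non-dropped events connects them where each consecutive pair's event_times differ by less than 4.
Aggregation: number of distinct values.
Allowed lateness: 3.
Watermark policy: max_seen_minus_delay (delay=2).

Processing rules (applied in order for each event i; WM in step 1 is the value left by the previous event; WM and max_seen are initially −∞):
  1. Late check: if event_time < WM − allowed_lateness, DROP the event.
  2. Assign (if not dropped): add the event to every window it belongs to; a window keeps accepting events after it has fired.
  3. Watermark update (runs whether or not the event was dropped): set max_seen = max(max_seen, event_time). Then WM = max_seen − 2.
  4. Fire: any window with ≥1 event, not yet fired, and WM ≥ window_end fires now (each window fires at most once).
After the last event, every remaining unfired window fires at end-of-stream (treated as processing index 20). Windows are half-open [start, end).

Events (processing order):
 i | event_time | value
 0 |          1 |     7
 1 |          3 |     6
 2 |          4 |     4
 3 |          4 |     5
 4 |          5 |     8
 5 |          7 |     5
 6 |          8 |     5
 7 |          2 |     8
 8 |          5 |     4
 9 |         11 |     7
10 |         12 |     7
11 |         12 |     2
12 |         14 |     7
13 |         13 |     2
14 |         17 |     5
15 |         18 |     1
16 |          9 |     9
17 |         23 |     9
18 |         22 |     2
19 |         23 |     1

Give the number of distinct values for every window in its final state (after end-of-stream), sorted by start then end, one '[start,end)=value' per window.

i=0 t=1 v=7: → [1,5); WM=-1
i=1 t=3 v=6: → [1,7); WM=1
i=2 t=4 v=4: → [1,8); WM=2
i=3 t=4 v=5: → [1,8); WM=2
i=4 t=5 v=8: → [1,9); WM=3
i=5 t=7 v=5: → [1,11); WM=5
i=6 t=8 v=5: → [1,12); WM=6
i=7 t=2 v=8: DROP (t<6-3); WM=6
i=8 t=5 v=4: → [1,12); WM=6
i=9 t=11 v=7: → [1,15); WM=9
i=10 t=12 v=7: → [1,16); WM=10
i=11 t=12 v=2: → [1,16); WM=10
i=12 t=14 v=7: → [1,18); WM=12
i=13 t=13 v=2: → [1,18); WM=12
i=14 t=17 v=5: → [1,21); WM=15
i=15 t=18 v=1: → [1,22); WM=16
i=16 t=9 v=9: DROP (t<16-3); WM=16
i=17 t=23 v=9: → [23,27); WM=21
i=18 t=22 v=2: → [22,27); WM=21
i=19 t=23 v=1: → [22,27); WM=21

[1,22)=7 [22,27)=3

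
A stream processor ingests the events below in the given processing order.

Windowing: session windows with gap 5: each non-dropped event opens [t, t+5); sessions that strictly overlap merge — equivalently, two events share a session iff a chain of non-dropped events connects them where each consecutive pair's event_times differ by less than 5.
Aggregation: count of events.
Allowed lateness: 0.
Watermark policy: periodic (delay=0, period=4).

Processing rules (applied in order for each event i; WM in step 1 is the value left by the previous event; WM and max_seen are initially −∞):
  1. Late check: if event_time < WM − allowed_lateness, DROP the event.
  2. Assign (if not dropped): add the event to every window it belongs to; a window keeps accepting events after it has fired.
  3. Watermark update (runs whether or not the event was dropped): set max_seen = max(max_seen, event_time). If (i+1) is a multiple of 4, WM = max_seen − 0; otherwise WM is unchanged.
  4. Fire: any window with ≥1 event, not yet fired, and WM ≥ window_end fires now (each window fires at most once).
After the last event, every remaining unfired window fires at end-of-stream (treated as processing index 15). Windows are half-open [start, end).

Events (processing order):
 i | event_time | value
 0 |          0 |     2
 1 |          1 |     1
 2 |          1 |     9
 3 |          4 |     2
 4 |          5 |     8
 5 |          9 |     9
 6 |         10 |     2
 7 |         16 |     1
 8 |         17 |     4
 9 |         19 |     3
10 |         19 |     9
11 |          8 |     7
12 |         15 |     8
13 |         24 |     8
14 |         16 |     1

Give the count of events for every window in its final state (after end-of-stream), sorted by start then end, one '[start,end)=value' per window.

i=0 t=0 v=2: → [0,5); WM=−∞
i=1 t=1 v=1: → [0,6); WM=−∞
i=2 t=1 v=9: → [0,6); WM=−∞
i=3 t=4 v=2: → [0,9); WM=4
i=4 t=5 v=8: → [0,10); WM=4
i=5 t=9 v=9: → [0,14); WM=4
i=6 t=10 v=2: → [0,15); WM=4
i=7 t=16 v=1: → [16,21); WM=16
i=8 t=17 v=4: → [16,22); WM=16
i=9 t=19 v=3: → [16,24); WM=16
i=10 t=19 v=9: → [16,24); WM=16
i=11 t=8 v=7: DROP (t<16-0); WM=19
i=12 t=15 v=8: DROP (t<19-0); WM=19
i=13 t=24 v=8: → [24,29); WM=19
i=14 t=16 v=1: DROP (t<19-0); WM=19

[0,15)=7 [16,24)=4 [24,29)=1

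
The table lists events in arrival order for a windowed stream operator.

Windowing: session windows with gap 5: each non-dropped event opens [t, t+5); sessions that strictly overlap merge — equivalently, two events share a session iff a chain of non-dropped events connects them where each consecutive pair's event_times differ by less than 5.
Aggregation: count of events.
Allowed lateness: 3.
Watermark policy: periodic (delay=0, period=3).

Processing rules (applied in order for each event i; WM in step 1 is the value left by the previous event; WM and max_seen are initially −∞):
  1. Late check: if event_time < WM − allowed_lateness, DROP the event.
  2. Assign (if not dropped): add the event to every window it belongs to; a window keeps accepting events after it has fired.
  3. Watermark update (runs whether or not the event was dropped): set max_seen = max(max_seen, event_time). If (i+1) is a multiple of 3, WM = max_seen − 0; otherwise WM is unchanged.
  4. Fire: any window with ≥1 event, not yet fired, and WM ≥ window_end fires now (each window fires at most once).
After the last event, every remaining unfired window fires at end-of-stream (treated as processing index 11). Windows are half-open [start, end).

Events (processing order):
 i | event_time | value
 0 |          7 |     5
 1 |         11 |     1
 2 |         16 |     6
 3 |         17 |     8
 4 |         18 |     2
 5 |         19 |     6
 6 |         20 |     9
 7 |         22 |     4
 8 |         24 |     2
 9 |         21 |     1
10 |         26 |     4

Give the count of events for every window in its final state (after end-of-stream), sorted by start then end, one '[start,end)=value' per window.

i=0 t=7 v=5: → [7,12); WM=−∞
i=1 t=11 v=1: → [7,16); WM=−∞
i=2 t=16 v=6: → [16,21); WM=16
i=3 t=17 v=8: → [16,22); WM=16
i=4 t=18 v=2: → [16,23); WM=16
i=5 t=19 v=6: → [16,24); WM=19
i=6 t=20 v=9: → [16,25); WM=19
i=7 t=22 v=4: → [16,27); WM=19
i=8 t=24 v=2: → [16,29); WM=24
i=9 t=21 v=1: → [16,29); WM=24
i=10 t=26 v=4: → [16,31); WM=24

[7,16)=2 [16,31)=9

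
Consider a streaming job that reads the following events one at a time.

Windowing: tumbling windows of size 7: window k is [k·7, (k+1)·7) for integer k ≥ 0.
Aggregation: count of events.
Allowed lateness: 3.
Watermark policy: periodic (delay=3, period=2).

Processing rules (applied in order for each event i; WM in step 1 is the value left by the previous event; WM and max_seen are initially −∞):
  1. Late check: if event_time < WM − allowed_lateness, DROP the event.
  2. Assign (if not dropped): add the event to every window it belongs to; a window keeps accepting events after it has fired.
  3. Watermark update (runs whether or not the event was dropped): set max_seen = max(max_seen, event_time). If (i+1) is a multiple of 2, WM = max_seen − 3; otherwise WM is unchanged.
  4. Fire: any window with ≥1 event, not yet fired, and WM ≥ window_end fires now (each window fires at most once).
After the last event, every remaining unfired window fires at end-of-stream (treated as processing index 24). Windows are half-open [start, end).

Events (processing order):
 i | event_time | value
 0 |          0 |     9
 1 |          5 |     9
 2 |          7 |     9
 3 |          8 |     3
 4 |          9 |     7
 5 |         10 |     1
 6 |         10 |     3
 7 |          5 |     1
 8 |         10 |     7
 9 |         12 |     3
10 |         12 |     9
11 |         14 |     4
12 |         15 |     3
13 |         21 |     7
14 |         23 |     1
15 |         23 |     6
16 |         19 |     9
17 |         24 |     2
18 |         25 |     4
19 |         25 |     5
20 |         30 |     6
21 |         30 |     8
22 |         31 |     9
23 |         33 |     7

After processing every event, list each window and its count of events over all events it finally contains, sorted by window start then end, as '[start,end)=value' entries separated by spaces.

[0,7)=3 [7,14)=8 [14,21)=3 [21,28)=6 [28,35)=4

i=0 t=0 v=9: → [0,7); WM=−∞
i=1 t=5 v=9: → [0,7); WM=2
i=2 t=7 v=9: → [7,14); WM=2
i=3 t=8 v=3: → [7,14); WM=5
i=4 t=9 v=7: → [7,14); WM=5
i=5 t=10 v=1: → [7,14); WM=7; [0,7) fires=2
i=6 t=10 v=3: → [7,14); WM=7
i=7 t=5 v=1: → [0,7); WM=7
i=8 t=10 v=7: → [7,14); WM=7
i=9 t=12 v=3: → [7,14); WM=9
i=10 t=12 v=9: → [7,14); WM=9
i=11 t=14 v=4: → [14,21); WM=11
i=12 t=15 v=3: → [14,21); WM=11
i=13 t=21 v=7: → [21,28); WM=18; [7,14) fires=8
i=14 t=23 v=1: → [21,28); WM=18
i=15 t=23 v=6: → [21,28); WM=20
i=16 t=19 v=9: → [14,21); WM=20
i=17 t=24 v=2: → [21,28); WM=21; [14,21) fires=3
i=18 t=25 v=4: → [21,28); WM=21
i=19 t=25 v=5: → [21,28); WM=22
i=20 t=30 v=6: → [28,35); WM=22
i=21 t=30 v=8: → [28,35); WM=27
i=22 t=31 v=9: → [28,35); WM=27
i=23 t=33 v=7: → [28,35); WM=30; [21,28) fires=6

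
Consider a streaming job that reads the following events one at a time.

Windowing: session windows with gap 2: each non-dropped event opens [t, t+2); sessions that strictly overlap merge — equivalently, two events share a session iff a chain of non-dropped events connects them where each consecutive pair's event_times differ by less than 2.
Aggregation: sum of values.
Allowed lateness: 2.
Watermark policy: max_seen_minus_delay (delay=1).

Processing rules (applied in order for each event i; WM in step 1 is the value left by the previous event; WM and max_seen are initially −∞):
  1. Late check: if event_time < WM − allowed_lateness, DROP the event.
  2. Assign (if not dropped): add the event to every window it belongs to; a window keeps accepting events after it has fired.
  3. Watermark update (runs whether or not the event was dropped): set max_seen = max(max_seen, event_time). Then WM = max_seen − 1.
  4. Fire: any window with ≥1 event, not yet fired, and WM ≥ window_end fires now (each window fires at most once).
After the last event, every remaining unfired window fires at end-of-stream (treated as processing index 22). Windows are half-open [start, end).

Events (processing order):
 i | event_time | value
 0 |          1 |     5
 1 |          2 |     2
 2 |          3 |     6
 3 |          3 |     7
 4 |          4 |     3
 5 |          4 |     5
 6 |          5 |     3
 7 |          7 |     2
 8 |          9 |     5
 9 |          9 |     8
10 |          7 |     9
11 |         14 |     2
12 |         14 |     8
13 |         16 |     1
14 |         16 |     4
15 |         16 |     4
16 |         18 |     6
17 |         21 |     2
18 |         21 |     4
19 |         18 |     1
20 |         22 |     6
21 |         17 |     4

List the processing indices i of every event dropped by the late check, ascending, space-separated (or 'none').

i=0 t=1 v=5: → [1,3); WM=0
i=1 t=2 v=2: → [1,4); WM=1
i=2 t=3 v=6: → [1,5); WM=2
i=3 t=3 v=7: → [1,5); WM=2
i=4 t=4 v=3: → [1,6); WM=3
i=5 t=4 v=5: → [1,6); WM=3
i=6 t=5 v=3: → [1,7); WM=4
i=7 t=7 v=2: → [7,9); WM=6
i=8 t=9 v=5: → [9,11); WM=8
i=9 t=9 v=8: → [9,11); WM=8
i=10 t=7 v=9: → [7,9); WM=8
i=11 t=14 v=2: → [14,16); WM=13
i=12 t=14 v=8: → [14,16); WM=13
i=13 t=16 v=1: → [16,18); WM=15
i=14 t=16 v=4: → [16,18); WM=15
i=15 t=16 v=4: → [16,18); WM=15
i=16 t=18 v=6: → [18,20); WM=17
i=17 t=21 v=2: → [21,23); WM=20
i=18 t=21 v=4: → [21,23); WM=20
i=19 t=18 v=1: → [18,20); WM=20
i=20 t=22 v=6: → [21,24); WM=21
i=21 t=17 v=4: DROP (t<21-2); WM=21

21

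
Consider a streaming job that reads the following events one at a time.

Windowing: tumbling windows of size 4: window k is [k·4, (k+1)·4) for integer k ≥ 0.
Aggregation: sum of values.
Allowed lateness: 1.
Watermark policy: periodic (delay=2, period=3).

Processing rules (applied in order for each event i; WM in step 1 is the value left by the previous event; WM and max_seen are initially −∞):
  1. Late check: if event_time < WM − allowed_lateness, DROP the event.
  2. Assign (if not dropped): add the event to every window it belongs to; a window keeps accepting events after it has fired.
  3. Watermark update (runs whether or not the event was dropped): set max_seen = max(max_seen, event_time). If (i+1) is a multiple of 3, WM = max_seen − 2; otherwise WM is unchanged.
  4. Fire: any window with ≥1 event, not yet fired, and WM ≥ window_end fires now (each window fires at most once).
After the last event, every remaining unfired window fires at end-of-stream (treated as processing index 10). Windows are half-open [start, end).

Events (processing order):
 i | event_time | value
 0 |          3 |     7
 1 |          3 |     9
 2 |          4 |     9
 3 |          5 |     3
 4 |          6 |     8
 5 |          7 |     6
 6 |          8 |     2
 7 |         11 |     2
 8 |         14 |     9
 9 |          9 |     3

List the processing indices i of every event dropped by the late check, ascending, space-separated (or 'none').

9

i=0 t=3 v=7: → [0,4); WM=−∞
i=1 t=3 v=9: → [0,4); WM=−∞
i=2 t=4 v=9: → [4,8); WM=2
i=3 t=5 v=3: → [4,8); WM=2
i=4 t=6 v=8: → [4,8); WM=2
i=5 t=7 v=6: → [4,8); WM=5; [0,4) fires=16
i=6 t=8 v=2: → [8,12); WM=5
i=7 t=11 v=2: → [8,12); WM=5
i=8 t=14 v=9: → [12,16); WM=12; [4,8) fires=26 [8,12) fires=4
i=9 t=9 v=3: DROP (t<12-1); WM=12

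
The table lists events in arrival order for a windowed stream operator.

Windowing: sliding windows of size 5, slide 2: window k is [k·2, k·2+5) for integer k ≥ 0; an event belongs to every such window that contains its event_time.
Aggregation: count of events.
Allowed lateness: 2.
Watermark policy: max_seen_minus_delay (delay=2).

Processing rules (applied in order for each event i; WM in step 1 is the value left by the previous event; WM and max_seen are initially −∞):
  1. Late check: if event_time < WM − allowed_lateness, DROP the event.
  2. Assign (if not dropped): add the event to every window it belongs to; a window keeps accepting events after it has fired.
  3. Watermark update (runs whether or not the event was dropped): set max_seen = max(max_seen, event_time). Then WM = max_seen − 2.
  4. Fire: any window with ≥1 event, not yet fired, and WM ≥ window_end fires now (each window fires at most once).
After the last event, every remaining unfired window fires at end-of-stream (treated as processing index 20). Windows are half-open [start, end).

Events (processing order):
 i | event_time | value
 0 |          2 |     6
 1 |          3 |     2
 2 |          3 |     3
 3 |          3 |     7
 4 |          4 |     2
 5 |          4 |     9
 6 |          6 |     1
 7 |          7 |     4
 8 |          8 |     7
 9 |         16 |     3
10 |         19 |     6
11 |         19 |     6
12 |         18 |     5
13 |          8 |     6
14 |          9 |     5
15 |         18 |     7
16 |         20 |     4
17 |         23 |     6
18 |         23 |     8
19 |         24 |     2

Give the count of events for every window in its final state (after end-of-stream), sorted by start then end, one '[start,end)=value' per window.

[0,5)=6 [2,7)=7 [4,9)=5 [6,11)=3 [8,13)=1 [12,17)=1 [14,19)=3 [16,21)=6 [18,23)=5 [20,25)=4 [22,27)=3 [24,29)=1

i=0 t=2 v=6: → [2,7),[0,5); WM=0
i=1 t=3 v=2: → [2,7),[0,5); WM=1
i=2 t=3 v=3: → [2,7),[0,5); WM=1
i=3 t=3 v=7: → [2,7),[0,5); WM=1
i=4 t=4 v=2: → [4,9),[2,7),[0,5); WM=2
i=5 t=4 v=9: → [4,9),[2,7),[0,5); WM=2
i=6 t=6 v=1: → [6,11),[4,9),[2,7); WM=4
i=7 t=7 v=4: → [6,11),[4,9); WM=5; [0,5) fires=6
i=8 t=8 v=7: → [8,13),[6,11),[4,9); WM=6
i=9 t=16 v=3: → [16,21),[14,19),[12,17); WM=14; [2,7) fires=7 [4,9) fires=5 [6,11) fires=3 [8,13) fires=1
i=10 t=19 v=6: → [18,23),[16,21); WM=17; [12,17) fires=1
i=11 t=19 v=6: → [18,23),[16,21); WM=17
i=12 t=18 v=5: → [18,23),[16,21),[14,19); WM=17
i=13 t=8 v=6: DROP (t<17-2); WM=17
i=14 t=9 v=5: DROP (t<17-2); WM=17
i=15 t=18 v=7: → [18,23),[16,21),[14,19); WM=17
i=16 t=20 v=4: → [20,25),[18,23),[16,21); WM=18
i=17 t=23 v=6: → [22,27),[20,25); WM=21; [14,19) fires=3 [16,21) fires=6
i=18 t=23 v=8: → [22,27),[20,25); WM=21
i=19 t=24 v=2: → [24,29),[22,27),[20,25); WM=22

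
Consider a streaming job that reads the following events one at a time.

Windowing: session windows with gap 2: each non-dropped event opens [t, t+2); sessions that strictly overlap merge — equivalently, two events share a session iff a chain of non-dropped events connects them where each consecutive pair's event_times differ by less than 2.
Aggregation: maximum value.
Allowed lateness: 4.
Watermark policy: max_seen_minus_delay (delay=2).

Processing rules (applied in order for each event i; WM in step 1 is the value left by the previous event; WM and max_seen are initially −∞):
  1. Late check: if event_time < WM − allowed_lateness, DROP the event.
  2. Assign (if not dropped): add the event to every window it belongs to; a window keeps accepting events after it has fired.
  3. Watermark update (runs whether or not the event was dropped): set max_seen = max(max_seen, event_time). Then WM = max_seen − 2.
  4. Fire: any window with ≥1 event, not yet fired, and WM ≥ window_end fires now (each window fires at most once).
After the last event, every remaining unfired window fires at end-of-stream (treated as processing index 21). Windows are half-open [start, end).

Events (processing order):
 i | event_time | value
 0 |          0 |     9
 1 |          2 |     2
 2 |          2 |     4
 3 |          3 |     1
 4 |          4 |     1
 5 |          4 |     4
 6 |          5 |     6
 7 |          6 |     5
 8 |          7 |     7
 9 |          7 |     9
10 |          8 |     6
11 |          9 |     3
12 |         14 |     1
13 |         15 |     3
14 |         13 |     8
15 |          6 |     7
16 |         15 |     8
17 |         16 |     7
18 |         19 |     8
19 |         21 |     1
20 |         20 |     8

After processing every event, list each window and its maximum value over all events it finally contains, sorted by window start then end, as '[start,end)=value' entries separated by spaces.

i=0 t=0 v=9: → [0,2); WM=-2
i=1 t=2 v=2: → [2,4); WM=0
i=2 t=2 v=4: → [2,4); WM=0
i=3 t=3 v=1: → [2,5); WM=1
i=4 t=4 v=1: → [2,6); WM=2
i=5 t=4 v=4: → [2,6); WM=2
i=6 t=5 v=6: → [2,7); WM=3
i=7 t=6 v=5: → [2,8); WM=4
i=8 t=7 v=7: → [2,9); WM=5
i=9 t=7 v=9: → [2,9); WM=5
i=10 t=8 v=6: → [2,10); WM=6
i=11 t=9 v=3: → [2,11); WM=7
i=12 t=14 v=1: → [14,16); WM=12
i=13 t=15 v=3: → [14,17); WM=13
i=14 t=13 v=8: → [13,17); WM=13
i=15 t=6 v=7: DROP (t<13-4); WM=13
i=16 t=15 v=8: → [13,17); WM=13
i=17 t=16 v=7: → [13,18); WM=14
i=18 t=19 v=8: → [19,21); WM=17
i=19 t=21 v=1: → [21,23); WM=19
i=20 t=20 v=8: → [19,23); WM=19

[0,2)=9 [2,11)=9 [13,18)=8 [19,23)=8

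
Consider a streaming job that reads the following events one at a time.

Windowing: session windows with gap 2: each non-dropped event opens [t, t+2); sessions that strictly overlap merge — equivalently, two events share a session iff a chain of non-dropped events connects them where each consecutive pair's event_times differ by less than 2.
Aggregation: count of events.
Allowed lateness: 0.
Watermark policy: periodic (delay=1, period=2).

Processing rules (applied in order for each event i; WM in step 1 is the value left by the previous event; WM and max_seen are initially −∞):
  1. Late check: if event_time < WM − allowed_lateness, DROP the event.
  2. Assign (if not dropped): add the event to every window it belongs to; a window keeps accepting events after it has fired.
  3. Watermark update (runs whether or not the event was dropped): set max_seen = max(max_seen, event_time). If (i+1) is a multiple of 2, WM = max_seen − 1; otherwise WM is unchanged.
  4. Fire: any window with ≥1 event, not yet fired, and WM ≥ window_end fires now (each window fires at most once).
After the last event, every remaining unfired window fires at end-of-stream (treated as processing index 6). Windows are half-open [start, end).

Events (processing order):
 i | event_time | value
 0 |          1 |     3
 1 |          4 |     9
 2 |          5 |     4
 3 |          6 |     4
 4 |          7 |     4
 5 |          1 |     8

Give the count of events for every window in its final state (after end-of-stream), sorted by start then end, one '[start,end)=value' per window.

i=0 t=1 v=3: → [1,3); WM=−∞
i=1 t=4 v=9: → [4,6); WM=3
i=2 t=5 v=4: → [4,7); WM=3
i=3 t=6 v=4: → [4,8); WM=5
i=4 t=7 v=4: → [4,9); WM=5
i=5 t=1 v=8: DROP (t<5-0); WM=6

[1,3)=1 [4,9)=4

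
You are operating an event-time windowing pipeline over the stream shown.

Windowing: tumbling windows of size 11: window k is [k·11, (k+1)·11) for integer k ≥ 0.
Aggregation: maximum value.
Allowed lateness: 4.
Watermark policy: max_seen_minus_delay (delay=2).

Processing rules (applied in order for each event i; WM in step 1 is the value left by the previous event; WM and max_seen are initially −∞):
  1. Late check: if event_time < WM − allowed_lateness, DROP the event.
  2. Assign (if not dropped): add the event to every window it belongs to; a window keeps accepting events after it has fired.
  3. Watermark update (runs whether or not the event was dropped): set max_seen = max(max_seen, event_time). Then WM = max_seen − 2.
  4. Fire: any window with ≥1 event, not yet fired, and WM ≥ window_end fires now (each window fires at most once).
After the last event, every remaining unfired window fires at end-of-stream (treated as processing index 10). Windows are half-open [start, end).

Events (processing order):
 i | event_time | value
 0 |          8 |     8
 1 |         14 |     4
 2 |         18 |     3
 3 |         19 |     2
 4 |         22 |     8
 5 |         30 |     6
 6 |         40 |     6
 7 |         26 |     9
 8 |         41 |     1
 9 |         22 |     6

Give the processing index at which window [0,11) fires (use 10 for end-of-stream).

1

i=0 t=8 v=8: → [0,11); WM=6
i=1 t=14 v=4: → [11,22); WM=12; [0,11) fires=8
i=2 t=18 v=3: → [11,22); WM=16
i=3 t=19 v=2: → [11,22); WM=17
i=4 t=22 v=8: → [22,33); WM=20
i=5 t=30 v=6: → [22,33); WM=28; [11,22) fires=4
i=6 t=40 v=6: → [33,44); WM=38; [22,33) fires=8
i=7 t=26 v=9: DROP (t<38-4); WM=38
i=8 t=41 v=1: → [33,44); WM=39
i=9 t=22 v=6: DROP (t<39-4); WM=39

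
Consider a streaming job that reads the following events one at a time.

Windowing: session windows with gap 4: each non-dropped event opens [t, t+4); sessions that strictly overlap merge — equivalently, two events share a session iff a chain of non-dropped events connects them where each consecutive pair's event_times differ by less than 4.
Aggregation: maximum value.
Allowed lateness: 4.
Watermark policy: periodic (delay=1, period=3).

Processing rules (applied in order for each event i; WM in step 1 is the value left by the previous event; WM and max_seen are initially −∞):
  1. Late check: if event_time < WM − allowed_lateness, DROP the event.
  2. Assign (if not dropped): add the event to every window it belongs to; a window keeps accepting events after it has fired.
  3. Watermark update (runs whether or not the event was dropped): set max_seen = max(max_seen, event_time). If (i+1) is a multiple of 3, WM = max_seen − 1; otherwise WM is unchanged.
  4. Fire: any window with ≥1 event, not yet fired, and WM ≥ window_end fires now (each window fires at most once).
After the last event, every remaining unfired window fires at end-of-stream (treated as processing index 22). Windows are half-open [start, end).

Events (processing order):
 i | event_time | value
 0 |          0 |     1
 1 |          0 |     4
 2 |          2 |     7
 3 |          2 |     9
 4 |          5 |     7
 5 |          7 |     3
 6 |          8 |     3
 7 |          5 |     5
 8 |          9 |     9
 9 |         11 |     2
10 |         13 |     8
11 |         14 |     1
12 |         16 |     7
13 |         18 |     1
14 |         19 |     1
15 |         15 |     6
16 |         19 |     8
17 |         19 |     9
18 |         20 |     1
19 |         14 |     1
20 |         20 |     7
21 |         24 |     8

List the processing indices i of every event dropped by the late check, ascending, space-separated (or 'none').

i=0 t=0 v=1: → [0,4); WM=−∞
i=1 t=0 v=4: → [0,4); WM=−∞
i=2 t=2 v=7: → [0,6); WM=1
i=3 t=2 v=9: → [0,6); WM=1
i=4 t=5 v=7: → [0,9); WM=1
i=5 t=7 v=3: → [0,11); WM=6
i=6 t=8 v=3: → [0,12); WM=6
i=7 t=5 v=5: → [0,12); WM=6
i=8 t=9 v=9: → [0,13); WM=8
i=9 t=11 v=2: → [0,15); WM=8
i=10 t=13 v=8: → [0,17); WM=8
i=11 t=14 v=1: → [0,18); WM=13
i=12 t=16 v=7: → [0,20); WM=13
i=13 t=18 v=1: → [0,22); WM=13
i=14 t=19 v=1: → [0,23); WM=18
i=15 t=15 v=6: → [0,23); WM=18
i=16 t=19 v=8: → [0,23); WM=18
i=17 t=19 v=9: → [0,23); WM=18
i=18 t=20 v=1: → [0,24); WM=18
i=19 t=14 v=1: → [0,24); WM=18
i=20 t=20 v=7: → [0,24); WM=19
i=21 t=24 v=8: → [24,28); WM=19

none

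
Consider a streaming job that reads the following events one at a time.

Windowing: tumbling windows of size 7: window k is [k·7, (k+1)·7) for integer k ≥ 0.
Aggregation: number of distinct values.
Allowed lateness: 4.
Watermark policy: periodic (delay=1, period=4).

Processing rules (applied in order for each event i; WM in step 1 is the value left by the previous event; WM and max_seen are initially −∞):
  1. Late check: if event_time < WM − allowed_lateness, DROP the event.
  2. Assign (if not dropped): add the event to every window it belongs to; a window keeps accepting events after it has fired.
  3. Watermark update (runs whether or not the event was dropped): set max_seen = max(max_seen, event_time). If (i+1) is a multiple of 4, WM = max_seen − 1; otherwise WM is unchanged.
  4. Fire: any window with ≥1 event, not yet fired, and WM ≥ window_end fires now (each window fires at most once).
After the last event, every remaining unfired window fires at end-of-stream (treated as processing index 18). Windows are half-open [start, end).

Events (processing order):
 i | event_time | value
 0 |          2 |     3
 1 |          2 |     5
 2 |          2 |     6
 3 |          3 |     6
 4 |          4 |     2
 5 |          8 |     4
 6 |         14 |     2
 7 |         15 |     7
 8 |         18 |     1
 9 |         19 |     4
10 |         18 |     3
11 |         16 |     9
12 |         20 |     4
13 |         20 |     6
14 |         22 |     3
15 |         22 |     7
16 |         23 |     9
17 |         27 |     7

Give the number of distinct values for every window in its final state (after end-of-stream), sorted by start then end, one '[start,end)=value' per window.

i=0 t=2 v=3: → [0,7); WM=−∞
i=1 t=2 v=5: → [0,7); WM=−∞
i=2 t=2 v=6: → [0,7); WM=−∞
i=3 t=3 v=6: → [0,7); WM=2
i=4 t=4 v=2: → [0,7); WM=2
i=5 t=8 v=4: → [7,14); WM=2
i=6 t=14 v=2: → [14,21); WM=2
i=7 t=15 v=7: → [14,21); WM=14; [0,7) fires=4 [7,14) fires=1
i=8 t=18 v=1: → [14,21); WM=14
i=9 t=19 v=4: → [14,21); WM=14
i=10 t=18 v=3: → [14,21); WM=14
i=11 t=16 v=9: → [14,21); WM=18
i=12 t=20 v=4: → [14,21); WM=18
i=13 t=20 v=6: → [14,21); WM=18
i=14 t=22 v=3: → [21,28); WM=18
i=15 t=22 v=7: → [21,28); WM=21; [14,21) fires=7
i=16 t=23 v=9: → [21,28); WM=21
i=17 t=27 v=7: → [21,28); WM=21

[0,7)=4 [7,14)=1 [14,21)=7 [21,28)=3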